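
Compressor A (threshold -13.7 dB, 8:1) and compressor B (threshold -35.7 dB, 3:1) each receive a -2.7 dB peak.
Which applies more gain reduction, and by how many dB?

B, by 12.375 dB

A: GR = 11 − 11/8 = 9.625 dB.
B: GR = 33 − 33/3 = 22 dB.
Difference: 12.375 dB in favour of B.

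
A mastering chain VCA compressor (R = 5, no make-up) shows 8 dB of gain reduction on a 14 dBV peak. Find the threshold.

Input is 10 dB above T (since output overshoot × R = input overshoot: (6 − T)·5 = 14 − T gives T = 4 dBV).
Check: 4 + (14 − 4)/5 = 4 + 2 = 6 dBV. ✓

4 dBV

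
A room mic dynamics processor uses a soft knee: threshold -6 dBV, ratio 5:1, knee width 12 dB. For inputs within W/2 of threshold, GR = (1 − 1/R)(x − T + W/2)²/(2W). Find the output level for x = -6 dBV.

-7.2 dBV

x − T + W/2 = -6 − (-6) + 6 = 6.
GR = (1 − 1/5) × 6² / 24 = 0.8 × 36 / 24 = 1.2 dB.
Output = -6 − 1.2 = -7.2 dBV.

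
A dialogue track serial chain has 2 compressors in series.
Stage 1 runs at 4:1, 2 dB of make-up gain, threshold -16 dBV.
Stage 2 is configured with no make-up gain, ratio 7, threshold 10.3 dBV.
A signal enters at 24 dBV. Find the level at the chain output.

Stage 1: 40 dB above -16 dBV, reduced 4:1 to 10 dB above → -6 dBV; +2 dB make-up → -4 dBV.
Stage 2: -4 dBV ≤ 10.3 dBV, so stage 2 doesn't engage; output -4 dBV.

-4 dBV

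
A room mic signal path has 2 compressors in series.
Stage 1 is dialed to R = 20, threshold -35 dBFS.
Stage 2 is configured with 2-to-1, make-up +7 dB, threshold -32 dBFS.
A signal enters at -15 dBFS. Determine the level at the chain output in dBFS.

-27 dBFS

Stage 1: 20 dB above -35 dBFS, reduced 20:1 to 1 dB above → -34 dBFS.
Stage 2: -34 dBFS is at or below the -32 dBFS threshold — no compression; make-up brings it to -27 dBFS.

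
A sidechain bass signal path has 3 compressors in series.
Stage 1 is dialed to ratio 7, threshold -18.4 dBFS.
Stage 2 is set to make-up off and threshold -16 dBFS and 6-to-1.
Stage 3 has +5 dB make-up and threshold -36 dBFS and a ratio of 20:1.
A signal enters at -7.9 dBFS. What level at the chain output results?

Stage 1: -7.9 dBFS is 10.5 dB over -18.4 dBFS; at 7:1 that becomes 1.5 dB over, giving -16.9 dBFS.
Stage 2: -16.9 dBFS ≤ -16 dBFS, so stage 2 doesn't engage; output -16.9 dBFS.
Stage 3: overshoot 19.1 dB → 19.1/20 = 0.955 dB → -35.045 dBFS; +5 dB make-up → -30.045 dBFS.

-30.045 dBFS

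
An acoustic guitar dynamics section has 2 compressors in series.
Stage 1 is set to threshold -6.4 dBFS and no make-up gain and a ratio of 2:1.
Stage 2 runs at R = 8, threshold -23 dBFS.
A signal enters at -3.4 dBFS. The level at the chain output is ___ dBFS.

Stage 1: overshoot 3 dB → 3/2 = 1.5 dB → -4.9 dBFS.
Stage 2: overshoot 18.1 dB → 18.1/8 = 2.2625 dB → -20.7375 dBFS.

-20.7375 dBFS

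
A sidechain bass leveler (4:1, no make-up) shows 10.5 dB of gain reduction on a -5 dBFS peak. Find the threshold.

-19 dBFS

Let T be the threshold. Output overshoot = (input overshoot)/R, so -15.5 − T = (-5 − T)/4.
4·(-15.5 − T) = -5 − T → 3·T = -62 − (-5) = -57.
T = -57/3 = -19 dBFS.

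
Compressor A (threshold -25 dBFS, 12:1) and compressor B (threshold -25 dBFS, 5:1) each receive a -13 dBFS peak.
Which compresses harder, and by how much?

A, by 1.4 dB

A: overshoot 12 dB → output overshoot 1 dB → GR 11 dB.
B: overshoot 12 dB → output overshoot 2.4 dB → GR 9.6 dB.
Difference: 1.4 dB in favour of A.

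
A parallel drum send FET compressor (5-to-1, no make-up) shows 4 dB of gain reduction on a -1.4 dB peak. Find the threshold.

Let T be the threshold. Output overshoot = (input overshoot)/R, so -5.4 − T = (-1.4 − T)/5.
5·(-5.4 − T) = -1.4 − T → 4·T = -27 − (-1.4) = -25.6.
T = -25.6/4 = -6.4 dB.

-6.4 dB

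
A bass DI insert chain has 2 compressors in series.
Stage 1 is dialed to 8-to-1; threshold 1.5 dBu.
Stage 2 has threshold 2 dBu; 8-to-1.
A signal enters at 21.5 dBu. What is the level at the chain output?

2.25 dBu

Stage 1: overshoot 20 dB → 20/8 = 2.5 dB → 4 dBu.
Stage 2: overshoot 2 dB → 2/8 = 0.25 dB → 2.25 dBu.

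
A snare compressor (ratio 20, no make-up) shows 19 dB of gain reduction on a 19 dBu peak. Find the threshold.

-1 dBu

Input is 20 dB above T (since output overshoot × R = input overshoot: (0 − T)·20 = 19 − T gives T = -1 dBu).
Check: -1 + (19 − (-1))/20 = -1 + 1 = 0 dBu. ✓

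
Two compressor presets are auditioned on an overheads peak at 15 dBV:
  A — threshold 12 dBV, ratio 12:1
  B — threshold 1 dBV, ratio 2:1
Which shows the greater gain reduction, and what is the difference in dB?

B, by 4.25 dB

A: overshoot 3 dB → output overshoot 0.25 dB → GR 2.75 dB.
B: overshoot 14 dB → output overshoot 7 dB → GR 7 dB.
B reduces 4.25 dB more.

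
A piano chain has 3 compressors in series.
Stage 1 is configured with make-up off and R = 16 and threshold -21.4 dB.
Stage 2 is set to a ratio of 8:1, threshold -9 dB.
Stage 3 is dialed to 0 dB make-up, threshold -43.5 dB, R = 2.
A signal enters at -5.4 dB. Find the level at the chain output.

-31.95 dB

Stage 1: 16 dB above -21.4 dB, reduced 16:1 to 1 dB above → -20.4 dB.
Stage 2: below threshold (-20.4 ≤ -9); passes unchanged; output -20.4 dB.
Stage 3: -20.4 dB is 23.1 dB over -43.5 dB; at 2:1 that becomes 11.55 dB over, giving -31.95 dB.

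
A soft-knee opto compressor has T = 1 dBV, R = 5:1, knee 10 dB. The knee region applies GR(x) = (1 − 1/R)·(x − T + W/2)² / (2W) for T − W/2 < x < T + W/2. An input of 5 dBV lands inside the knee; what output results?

1.76 dBV

x − T + W/2 = 5 − 1 + 5 = 9.
GR = (1 − 1/5) × 9² / 20 = 0.8 × 81 / 20 = 3.24 dB.
Output = 5 − 3.24 = 1.76 dBV.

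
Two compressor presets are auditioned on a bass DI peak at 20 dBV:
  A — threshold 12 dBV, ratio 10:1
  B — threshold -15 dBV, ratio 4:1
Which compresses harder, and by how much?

A: overshoot 8 dB → output overshoot 0.8 dB → GR 7.2 dB.
B: overshoot 35 dB → output overshoot 8.75 dB → GR 26.25 dB.
B reduces 19.05 dB more.

B, by 19.05 dB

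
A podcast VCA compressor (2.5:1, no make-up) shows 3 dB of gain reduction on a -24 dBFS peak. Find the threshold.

-29 dBFS

Input is 5 dB above T (since output overshoot × R = input overshoot: (-27 − T)·2.5 = -24 − T gives T = -29 dBFS).
Check: -29 + (-24 − (-29))/2.5 = -29 + 2 = -27 dBFS. ✓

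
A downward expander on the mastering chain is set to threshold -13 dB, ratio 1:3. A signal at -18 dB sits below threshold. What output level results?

-28 dB

Below threshold, a 1:3 expander applies gain = (3−1)×(T − x) of attenuation.
(3−1) × 5 = 10 dB, so output = -18 − 10 = -28 dB.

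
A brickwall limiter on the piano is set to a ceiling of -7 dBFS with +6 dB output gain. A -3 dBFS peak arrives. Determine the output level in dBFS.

The limiter clamps the peak to its -7 dBFS ceiling.
Output gain then adds 6 dB: -7 + 6 = -1 dBFS.

-1 dBFS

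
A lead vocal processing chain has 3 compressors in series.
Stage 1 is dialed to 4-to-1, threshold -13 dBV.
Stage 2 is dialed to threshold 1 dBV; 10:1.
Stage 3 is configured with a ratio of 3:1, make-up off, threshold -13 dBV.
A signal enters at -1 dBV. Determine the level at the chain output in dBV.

-12 dBV

Stage 1: -1 dBV is 12 dB over -13 dBV; at 4:1 that becomes 3 dB over, giving -10 dBV.
Stage 2: -10 dBV ≤ 1 dBV, so stage 2 doesn't engage; output -10 dBV.
Stage 3: overshoot 3 dB → 3/3 = 1 dB → -12 dBV.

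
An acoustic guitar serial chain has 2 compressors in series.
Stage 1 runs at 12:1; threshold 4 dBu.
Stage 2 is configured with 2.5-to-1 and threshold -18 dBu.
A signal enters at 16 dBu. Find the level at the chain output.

Stage 1: overshoot 12 dB → 12/12 = 1 dB → 5 dBu.
Stage 2: overshoot 23 dB → 23/2.5 = 9.2 dB → -8.8 dBu.

-8.8 dBu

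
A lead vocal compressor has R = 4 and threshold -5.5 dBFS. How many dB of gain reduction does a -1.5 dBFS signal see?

Overshoot = -1.5 − (-5.5) = 4 dB.
At 4:1, output sits 4/4 = 1 dB above threshold.
GR = overshoot in − overshoot out = 4 − 1 = 3 dB.

3 dB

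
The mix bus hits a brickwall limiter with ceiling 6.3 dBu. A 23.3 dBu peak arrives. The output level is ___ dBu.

6.3 dBu

A brickwall limiter is an ∞:1 compressor: any input above the ceiling is clamped to 6.3 dBu.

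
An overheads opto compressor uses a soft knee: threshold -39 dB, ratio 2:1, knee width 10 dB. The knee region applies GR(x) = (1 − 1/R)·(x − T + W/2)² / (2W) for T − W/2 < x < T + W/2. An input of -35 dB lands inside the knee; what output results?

-37.025 dB

x − T + W/2 = -35 − (-39) + 5 = 9.
GR = (1 − 1/2) × 9² / 20 = 0.5 × 81 / 20 = 2.025 dB.
Output = -35 − 2.025 = -37.025 dB.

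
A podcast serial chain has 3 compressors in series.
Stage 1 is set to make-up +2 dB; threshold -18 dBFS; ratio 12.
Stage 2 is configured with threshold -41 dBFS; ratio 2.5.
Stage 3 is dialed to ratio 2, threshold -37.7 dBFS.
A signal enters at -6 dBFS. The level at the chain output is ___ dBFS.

-34.15 dBFS

Stage 1: -6 dBFS is 12 dB over -18 dBFS; at 12:1 that becomes 1 dB over, giving -17 dBFS; +2 dB make-up → -15 dBFS.
Stage 2: overshoot 26 dB → 26/2.5 = 10.4 dB → -30.6 dBFS.
Stage 3: -30.6 dBFS is 7.1 dB over -37.7 dBFS; at 2:1 that becomes 3.55 dB over, giving -34.15 dBFS.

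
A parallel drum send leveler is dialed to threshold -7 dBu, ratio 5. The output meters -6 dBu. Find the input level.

-2 dBu

That's 1 dB above the -7 dBu threshold.
Input overshoot = R × output overshoot = 5 dB → input = -7 + 5 = -2 dBu.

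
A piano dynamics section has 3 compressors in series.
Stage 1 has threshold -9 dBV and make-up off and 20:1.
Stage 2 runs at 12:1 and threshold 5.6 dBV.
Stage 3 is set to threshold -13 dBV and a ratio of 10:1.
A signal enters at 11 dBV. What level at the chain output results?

Stage 1: 11 dBV is 20 dB over -9 dBV; at 20:1 that becomes 1 dB over, giving -8 dBV.
Stage 2: -8 dBV is at or below the 5.6 dBV threshold — no compression; output -8 dBV.
Stage 3: -8 dBV is 5 dB over -13 dBV; at 10:1 that becomes 0.5 dB over, giving -12.5 dBV.

-12.5 dBV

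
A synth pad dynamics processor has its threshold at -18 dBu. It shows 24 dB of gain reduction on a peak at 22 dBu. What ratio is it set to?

Input overshoot = 22 − (-18) = 40 dB.
Output overshoot = 40 − 24 = 16 dB.
Ratio = input overshoot / output overshoot = 40 / 16 = 2.5.

2.5:1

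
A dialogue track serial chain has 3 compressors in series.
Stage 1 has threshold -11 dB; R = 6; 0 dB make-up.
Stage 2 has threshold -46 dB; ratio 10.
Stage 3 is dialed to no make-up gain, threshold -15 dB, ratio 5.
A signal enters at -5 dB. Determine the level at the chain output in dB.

-42.4 dB

Stage 1: 6 dB above -11 dB, reduced 6:1 to 1 dB above → -10 dB.
Stage 2: overshoot 36 dB → 36/10 = 3.6 dB → -42.4 dB.
Stage 3: -42.4 dB ≤ -15 dB, so stage 3 doesn't engage; output -42.4 dB.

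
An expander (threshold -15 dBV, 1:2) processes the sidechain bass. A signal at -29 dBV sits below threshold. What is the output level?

Undershoot = (-15) − (-29) = 14 dB.
At 1:2, that expands to 28 dB under threshold.
Output = -15 − 28 = -43 dBV.

-43 dBV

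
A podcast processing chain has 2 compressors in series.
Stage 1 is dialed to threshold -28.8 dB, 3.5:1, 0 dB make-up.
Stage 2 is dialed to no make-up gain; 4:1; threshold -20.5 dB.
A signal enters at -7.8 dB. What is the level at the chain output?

-22.8 dB

Stage 1: 21 dB above -28.8 dB, reduced 3.5:1 to 6 dB above → -22.8 dB.
Stage 2: -22.8 dB is at or below the -20.5 dB threshold — no compression; output -22.8 dB.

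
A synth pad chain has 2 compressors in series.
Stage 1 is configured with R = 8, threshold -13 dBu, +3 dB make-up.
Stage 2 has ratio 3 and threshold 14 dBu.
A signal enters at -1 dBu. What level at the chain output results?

Stage 1: overshoot 12 dB → 12/8 = 1.5 dB → -11.5 dBu; +3 dB make-up → -8.5 dBu.
Stage 2: below threshold (-8.5 ≤ 14); passes unchanged; output -8.5 dBu.

-8.5 dBu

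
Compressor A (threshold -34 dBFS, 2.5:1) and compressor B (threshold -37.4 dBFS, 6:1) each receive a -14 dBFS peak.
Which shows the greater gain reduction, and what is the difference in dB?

B, by 7.5 dB

A: 20 dB over, compressed to 8 dB over, so 12 dB of GR.
B: 23.4 dB over, compressed to 3.9 dB over, so 19.5 dB of GR.
Difference: 7.5 dB in favour of B.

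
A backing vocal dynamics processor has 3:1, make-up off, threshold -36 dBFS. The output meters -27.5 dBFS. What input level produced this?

The compressed level sits -27.5 − (-36) = 8.5 dB over threshold.
Undo the ratio: input overshoot = 8.5 × 3 = 25.5 dB, giving input = -10.5 dBFS.

-10.5 dBFS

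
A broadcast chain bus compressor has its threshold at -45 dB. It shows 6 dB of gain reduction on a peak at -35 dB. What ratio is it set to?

Input overshoot = -35 − (-45) = 10 dB.
Output overshoot = 10 − 6 = 4 dB.
Ratio = input overshoot / output overshoot = 10 / 4 = 2.5.

2.5:1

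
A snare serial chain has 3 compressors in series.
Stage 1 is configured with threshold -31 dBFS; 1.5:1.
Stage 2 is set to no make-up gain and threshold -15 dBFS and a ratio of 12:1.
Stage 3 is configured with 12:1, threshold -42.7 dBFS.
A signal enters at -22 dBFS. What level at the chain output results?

Stage 1: -22 dBFS is 9 dB over -31 dBFS; at 1.5:1 that becomes 6 dB over, giving -25 dBFS.
Stage 2: -25 dBFS is at or below the -15 dBFS threshold — no compression; output -25 dBFS.
Stage 3: 17.7 dB above -42.7 dBFS, reduced 12:1 to 1.475 dB above → -41.225 dBFS.

-41.225 dBFS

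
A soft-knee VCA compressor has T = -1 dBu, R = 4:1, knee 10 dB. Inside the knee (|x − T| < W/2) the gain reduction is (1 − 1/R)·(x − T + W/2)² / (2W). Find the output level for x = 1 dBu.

x − T + W/2 = 1 − (-1) + 5 = 7.
GR = (1 − 1/4) × 7² / 20 = 0.75 × 49 / 20 = 1.8375 dB.
Output = 1 − 1.8375 = -0.8375 dBu.

-0.8375 dBu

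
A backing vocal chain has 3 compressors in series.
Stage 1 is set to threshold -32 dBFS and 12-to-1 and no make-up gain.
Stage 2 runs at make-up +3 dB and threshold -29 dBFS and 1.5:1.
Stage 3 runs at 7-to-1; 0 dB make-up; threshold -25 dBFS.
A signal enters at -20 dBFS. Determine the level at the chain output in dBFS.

-28 dBFS

Stage 1: 12 dB above -32 dBFS, reduced 12:1 to 1 dB above → -31 dBFS.
Stage 2: -31 dBFS ≤ -29 dBFS, so stage 2 doesn't engage; make-up brings it to -28 dBFS.
Stage 3: below threshold (-28 ≤ -25); passes unchanged; output -28 dBFS.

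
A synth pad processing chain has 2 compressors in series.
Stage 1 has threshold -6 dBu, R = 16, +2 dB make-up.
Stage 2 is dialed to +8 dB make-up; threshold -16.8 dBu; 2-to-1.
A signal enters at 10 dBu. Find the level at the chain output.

Stage 1: 16 dB above -6 dBu, reduced 16:1 to 1 dB above → -5 dBu; +2 dB make-up → -3 dBu.
Stage 2: 13.8 dB above -16.8 dBu, reduced 2:1 to 6.9 dB above → -9.9 dBu; +8 dB make-up → -1.9 dBu.

-1.9 dBu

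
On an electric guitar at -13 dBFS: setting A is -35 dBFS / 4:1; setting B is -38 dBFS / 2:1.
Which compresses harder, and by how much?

A: 22 dB over, compressed to 5.5 dB over, so 16.5 dB of GR.
B: 25 dB over, compressed to 12.5 dB over, so 12.5 dB of GR.
A applies 4 dB more gain reduction.

A, by 4 dB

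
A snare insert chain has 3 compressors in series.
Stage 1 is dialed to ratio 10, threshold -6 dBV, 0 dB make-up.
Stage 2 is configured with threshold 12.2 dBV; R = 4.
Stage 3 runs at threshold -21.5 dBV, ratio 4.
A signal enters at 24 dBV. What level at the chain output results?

Stage 1: 24 dBV is 30 dB over -6 dBV; at 10:1 that becomes 3 dB over, giving -3 dBV.
Stage 2: -3 dBV is at or below the 12.2 dBV threshold — no compression; output -3 dBV.
Stage 3: overshoot 18.5 dB → 18.5/4 = 4.625 dB → -16.875 dBV.

-16.875 dBV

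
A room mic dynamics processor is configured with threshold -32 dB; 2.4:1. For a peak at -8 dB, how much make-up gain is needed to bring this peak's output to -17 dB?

The peak compresses to -32 + 24/2.4 = -22 dB.
To reach -17 dB requires -17 − (-22) = 5 dB of make-up.

5 dB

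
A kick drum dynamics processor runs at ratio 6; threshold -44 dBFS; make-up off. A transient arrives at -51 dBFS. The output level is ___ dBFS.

-51 dBFS

-51 dBFS is 7 dB below the -44 dBFS threshold, so no gain reduction is applied.
Output = input = -51 dBFS.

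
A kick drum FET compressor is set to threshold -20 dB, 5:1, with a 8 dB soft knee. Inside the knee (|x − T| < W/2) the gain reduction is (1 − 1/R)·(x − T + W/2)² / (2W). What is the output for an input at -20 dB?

x − T + W/2 = -20 − (-20) + 4 = 4.
GR = (1 − 1/5) × 4² / 16 = 0.8 × 16 / 16 = 0.8 dB.
Output = -20 − 0.8 = -20.8 dB.

-20.8 dB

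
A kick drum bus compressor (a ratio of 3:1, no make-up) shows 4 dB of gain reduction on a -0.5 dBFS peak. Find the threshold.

Input is 6 dB above T (since output overshoot × R = input overshoot: (-4.5 − T)·3 = -0.5 − T gives T = -6.5 dBFS).
Check: -6.5 + (-0.5 − (-6.5))/3 = -6.5 + 2 = -4.5 dBFS. ✓

-6.5 dBFS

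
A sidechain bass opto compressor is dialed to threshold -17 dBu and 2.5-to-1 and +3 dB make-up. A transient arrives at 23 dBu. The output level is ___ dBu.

Overshoot: 23 − (-17) = 40 dB.
2.5:1 compression reduces that to 40/2.5 = 16 dB over.
That puts the output at -1 dBu; make-up adds 3 dB, giving 2 dBu.

2 dBu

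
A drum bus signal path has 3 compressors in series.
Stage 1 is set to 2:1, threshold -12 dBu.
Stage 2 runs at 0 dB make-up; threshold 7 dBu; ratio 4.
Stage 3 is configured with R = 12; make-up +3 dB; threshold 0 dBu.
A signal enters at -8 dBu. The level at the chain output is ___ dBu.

Stage 1: overshoot 4 dB → 4/2 = 2 dB → -10 dBu.
Stage 2: below threshold (-10 ≤ 7); passes unchanged; output -10 dBu.
Stage 3: -10 dBu is at or below the 0 dBu threshold — no compression; make-up brings it to -7 dBu.

-7 dBu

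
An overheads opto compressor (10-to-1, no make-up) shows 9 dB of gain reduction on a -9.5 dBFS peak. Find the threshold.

Input is 10 dB above T (since output overshoot × R = input overshoot: (-18.5 − T)·10 = -9.5 − T gives T = -19.5 dBFS).
Check: -19.5 + (-9.5 − (-19.5))/10 = -19.5 + 1 = -18.5 dBFS. ✓

-19.5 dBFS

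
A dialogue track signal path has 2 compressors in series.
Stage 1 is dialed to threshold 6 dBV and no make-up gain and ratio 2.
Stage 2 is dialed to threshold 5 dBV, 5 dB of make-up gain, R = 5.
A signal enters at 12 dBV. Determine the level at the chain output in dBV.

10.8 dBV

Stage 1: overshoot 6 dB → 6/2 = 3 dB → 9 dBV.
Stage 2: 9 dBV is 4 dB over 5 dBV; at 5:1 that becomes 0.8 dB over, giving 5.8 dBV; +5 dB make-up → 10.8 dBV.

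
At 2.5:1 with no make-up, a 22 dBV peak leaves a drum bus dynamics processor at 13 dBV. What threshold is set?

Gain reduction = 22 − 13 = 9 dB; output overshoot = GR / (R − 1) = 9 / 1.5 = 6 dB.
Threshold = output − output overshoot = 13 − 6 = 7 dBV.

7 dBV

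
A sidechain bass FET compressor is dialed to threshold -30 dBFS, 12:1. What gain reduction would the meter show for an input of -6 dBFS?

The signal is 24 dB above threshold.
A 12:1 ratio leaves 2 dB of that excess.
GR = overshoot in − overshoot out = 24 − 2 = 22 dB.

22 dB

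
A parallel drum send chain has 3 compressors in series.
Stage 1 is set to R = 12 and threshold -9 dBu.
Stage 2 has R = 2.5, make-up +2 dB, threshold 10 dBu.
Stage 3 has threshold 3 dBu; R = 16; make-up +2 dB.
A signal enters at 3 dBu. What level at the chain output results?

Stage 1: 3 dBu is 12 dB over -9 dBu; at 12:1 that becomes 1 dB over, giving -8 dBu.
Stage 2: below threshold (-8 ≤ 10); passes unchanged; make-up brings it to -6 dBu.
Stage 3: -6 dBu ≤ 3 dBu, so stage 3 doesn't engage; make-up brings it to -4 dBu.

-4 dBu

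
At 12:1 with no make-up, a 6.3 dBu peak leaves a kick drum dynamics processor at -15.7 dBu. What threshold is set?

-17.7 dBu

Gain reduction = 6.3 − (-15.7) = 22 dB; output overshoot = GR / (R − 1) = 22 / 11 = 2 dB.
Threshold = output − output overshoot = -15.7 − 2 = -17.7 dBu.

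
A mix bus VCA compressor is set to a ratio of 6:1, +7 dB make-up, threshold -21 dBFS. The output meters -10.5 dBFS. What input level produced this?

Remove make-up: -10.5 − 7 = -17.5 dBFS.
The compressed level sits -17.5 − (-21) = 3.5 dB over threshold.
Undo the ratio: input overshoot = 3.5 × 6 = 21 dB, giving input = 0 dBFS.

0 dBFS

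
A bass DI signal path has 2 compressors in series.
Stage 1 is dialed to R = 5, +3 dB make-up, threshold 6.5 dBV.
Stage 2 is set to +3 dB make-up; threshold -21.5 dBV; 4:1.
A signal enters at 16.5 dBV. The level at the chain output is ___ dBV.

-10.25 dBV

Stage 1: 16.5 dBV is 10 dB over 6.5 dBV; at 5:1 that becomes 2 dB over, giving 8.5 dBV; +3 dB make-up → 11.5 dBV.
Stage 2: 11.5 dBV is 33 dB over -21.5 dBV; at 4:1 that becomes 8.25 dB over, giving -13.25 dBV; +3 dB make-up → -10.25 dBV.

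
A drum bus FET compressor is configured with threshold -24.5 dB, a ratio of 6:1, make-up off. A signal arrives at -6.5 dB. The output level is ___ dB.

-21.5 dB

Overshoot: -6.5 − (-24.5) = 18 dB.
The 18 dB excess becomes 3 dB after 6:1 reduction.
So the level is -24.5 + 3 = -21.5 dB.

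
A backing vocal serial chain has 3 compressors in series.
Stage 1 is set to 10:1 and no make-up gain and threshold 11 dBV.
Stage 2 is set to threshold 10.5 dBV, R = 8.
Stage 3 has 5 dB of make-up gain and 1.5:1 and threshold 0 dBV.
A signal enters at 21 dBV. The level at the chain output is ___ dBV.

Stage 1: 21 dBV is 10 dB over 11 dBV; at 10:1 that becomes 1 dB over, giving 12 dBV.
Stage 2: overshoot 1.5 dB → 1.5/8 = 0.1875 dB → 10.6875 dBV.
Stage 3: 10.6875 dBV is 10.6875 dB over 0 dBV; at 1.5:1 that becomes 7.125 dB over, giving 7.125 dBV; +5 dB make-up → 12.125 dBV.

12.125 dBV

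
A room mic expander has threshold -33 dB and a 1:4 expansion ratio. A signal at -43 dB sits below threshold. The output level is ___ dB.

-73 dB

Below threshold, a 1:4 expander applies gain = (4−1)×(T − x) of attenuation.
(4−1) × 10 = 30 dB, so output = -43 − 30 = -73 dB.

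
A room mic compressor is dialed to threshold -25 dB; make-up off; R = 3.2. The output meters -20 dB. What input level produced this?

The compressed level sits -20 − (-25) = 5 dB over threshold.
Before 3.2:1 compression the overshoot was 5 × 3.2 = 16 dB, so input = -25 + 16 = -9 dB.

-9 dB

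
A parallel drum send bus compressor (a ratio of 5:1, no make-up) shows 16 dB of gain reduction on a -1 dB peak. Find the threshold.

-21 dB

Input is 20 dB above T (since output overshoot × R = input overshoot: (-17 − T)·5 = -1 − T gives T = -21 dB).
Check: -21 + (-1 − (-21))/5 = -21 + 4 = -17 dB. ✓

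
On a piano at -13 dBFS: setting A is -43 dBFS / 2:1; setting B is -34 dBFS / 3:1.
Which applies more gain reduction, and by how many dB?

A: 30 dB over, compressed to 15 dB over, so 15 dB of GR.
B: 21 dB over, compressed to 7 dB over, so 14 dB of GR.
A applies 1 dB more gain reduction.

A, by 1 dB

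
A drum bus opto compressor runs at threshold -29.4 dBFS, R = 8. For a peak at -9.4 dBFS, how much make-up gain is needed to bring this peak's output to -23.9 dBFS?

3 dB

The peak compresses to -29.4 + 20/8 = -26.9 dBFS.
To reach -23.9 dBFS requires -23.9 − (-26.9) = 3 dB of make-up.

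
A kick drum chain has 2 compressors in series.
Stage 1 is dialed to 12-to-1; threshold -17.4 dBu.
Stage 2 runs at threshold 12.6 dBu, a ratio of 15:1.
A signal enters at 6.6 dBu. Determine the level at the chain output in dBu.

Stage 1: overshoot 24 dB → 24/12 = 2 dB → -15.4 dBu.
Stage 2: below threshold (-15.4 ≤ 12.6); passes unchanged; output -15.4 dBu.

-15.4 dBu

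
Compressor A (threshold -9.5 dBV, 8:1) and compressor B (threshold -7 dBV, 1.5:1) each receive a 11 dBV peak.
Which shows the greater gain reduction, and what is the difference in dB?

A: GR = 20.5 − 20.5/8 = 17.9375 dB.
B: GR = 18 − 18/1.5 = 6 dB.
A reduces 11.9375 dB more.

A, by 11.9375 dB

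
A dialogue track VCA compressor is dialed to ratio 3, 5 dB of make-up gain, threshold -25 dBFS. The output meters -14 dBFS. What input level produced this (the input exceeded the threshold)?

Before make-up, the level was -14 − 5 = -19 dBFS.
The compressed level sits -19 − (-25) = 6 dB over threshold.
Before 3:1 compression the overshoot was 6 × 3 = 18 dB, so input = -25 + 18 = -7 dBFS.

-7 dBFS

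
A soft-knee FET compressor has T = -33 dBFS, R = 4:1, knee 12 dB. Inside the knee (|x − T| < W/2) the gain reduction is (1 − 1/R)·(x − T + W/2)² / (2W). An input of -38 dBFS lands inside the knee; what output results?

x − T + W/2 = -38 − (-33) + 6 = 1.
GR = (1 − 1/4) × 1² / 24 = 0.75 × 1 / 24 = 0.03125 dB.
Output = -38 − 0.03125 = -38.03125 dBFS.

-38.03125 dBFS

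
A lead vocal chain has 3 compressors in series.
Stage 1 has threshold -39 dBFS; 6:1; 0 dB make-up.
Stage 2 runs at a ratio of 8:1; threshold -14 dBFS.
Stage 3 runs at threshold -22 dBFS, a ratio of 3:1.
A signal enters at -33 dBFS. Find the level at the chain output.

Stage 1: -33 dBFS is 6 dB over -39 dBFS; at 6:1 that becomes 1 dB over, giving -38 dBFS.
Stage 2: -38 dBFS is at or below the -14 dBFS threshold — no compression; output -38 dBFS.
Stage 3: -38 dBFS is at or below the -22 dBFS threshold — no compression; output -38 dBFS.

-38 dBFS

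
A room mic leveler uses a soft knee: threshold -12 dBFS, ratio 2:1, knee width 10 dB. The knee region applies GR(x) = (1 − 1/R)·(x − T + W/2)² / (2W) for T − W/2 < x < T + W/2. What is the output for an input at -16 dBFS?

-16.025 dBFS

x − T + W/2 = -16 − (-12) + 5 = 1.
GR = (1 − 1/2) × 1² / 20 = 0.5 × 1 / 20 = 0.025 dB.
Output = -16 − 0.025 = -16.025 dBFS.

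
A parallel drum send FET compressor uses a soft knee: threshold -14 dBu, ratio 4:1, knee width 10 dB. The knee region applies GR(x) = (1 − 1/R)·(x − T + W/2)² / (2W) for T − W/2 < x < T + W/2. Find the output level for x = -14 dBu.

x − T + W/2 = -14 − (-14) + 5 = 5.
GR = (1 − 1/4) × 5² / 20 = 0.75 × 25 / 20 = 0.9375 dB.
Output = -14 − 0.9375 = -14.9375 dBu.

-14.9375 dBu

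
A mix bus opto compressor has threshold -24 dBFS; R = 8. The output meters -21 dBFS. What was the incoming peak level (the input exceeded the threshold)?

The compressed level sits -21 − (-24) = 3 dB over threshold.
Input overshoot = R × output overshoot = 24 dB → input = -24 + 24 = 0 dBFS.

0 dBFS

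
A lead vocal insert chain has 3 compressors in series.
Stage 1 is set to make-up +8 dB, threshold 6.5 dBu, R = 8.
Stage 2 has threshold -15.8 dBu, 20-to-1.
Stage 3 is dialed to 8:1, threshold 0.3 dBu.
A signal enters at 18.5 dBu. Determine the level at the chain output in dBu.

Stage 1: overshoot 12 dB → 12/8 = 1.5 dB → 8 dBu; +8 dB make-up → 16 dBu.
Stage 2: overshoot 31.8 dB → 31.8/20 = 1.59 dB → -14.21 dBu.
Stage 3: -14.21 dBu is at or below the 0.3 dBu threshold — no compression; output -14.21 dBu.

-14.21 dBu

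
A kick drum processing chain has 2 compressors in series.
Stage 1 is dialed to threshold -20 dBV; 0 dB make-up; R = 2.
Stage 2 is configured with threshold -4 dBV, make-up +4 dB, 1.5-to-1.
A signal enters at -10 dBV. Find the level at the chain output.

Stage 1: 10 dB above -20 dBV, reduced 2:1 to 5 dB above → -15 dBV.
Stage 2: -15 dBV is at or below the -4 dBV threshold — no compression; make-up brings it to -11 dBV.

-11 dBV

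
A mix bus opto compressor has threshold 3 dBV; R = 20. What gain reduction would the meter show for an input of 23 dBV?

Overshoot = 23 − 3 = 20 dB.
After 20:1 compression the overshoot becomes 20/20 = 1 dB.
So the signal is attenuated by 20 − 1 = 19 dB.

19 dB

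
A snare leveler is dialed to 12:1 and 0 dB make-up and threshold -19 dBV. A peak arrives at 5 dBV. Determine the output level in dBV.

Overshoot: 5 − (-19) = 24 dB.
12:1 compression reduces that to 24/12 = 2 dB over.
Output = -19 + 2 = -17 dBV.

-17 dBV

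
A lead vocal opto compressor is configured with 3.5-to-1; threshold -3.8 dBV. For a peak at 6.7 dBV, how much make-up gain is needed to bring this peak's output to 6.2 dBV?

7 dB

Overshoot 10.5 dB → 10.5/3.5 = 3 dB after compression, so the compressed level is -3.8 + 3 = -0.8 dBV.
Make-up = target − compressed = 6.2 − (-0.8) = 7 dB.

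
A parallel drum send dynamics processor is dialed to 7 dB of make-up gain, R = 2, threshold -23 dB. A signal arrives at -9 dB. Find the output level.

-9 dB sits 14 dB over threshold.
2:1 compression reduces that to 14/2 = 7 dB over.
Output = -23 + 7 = -16 dB; make-up adds 7 dB, giving -9 dB.

-9 dB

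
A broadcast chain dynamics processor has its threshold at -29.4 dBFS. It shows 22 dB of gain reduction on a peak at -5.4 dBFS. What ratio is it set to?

Input overshoot = -5.4 − (-29.4) = 24 dB.
Output overshoot = 24 − 22 = 2 dB.
Ratio = input overshoot / output overshoot = 24 / 2 = 12.

12:1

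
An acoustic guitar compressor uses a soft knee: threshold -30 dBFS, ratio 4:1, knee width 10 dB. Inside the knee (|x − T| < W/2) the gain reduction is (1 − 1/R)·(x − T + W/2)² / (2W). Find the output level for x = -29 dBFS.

x − T + W/2 = -29 − (-30) + 5 = 6.
GR = (1 − 1/4) × 6² / 20 = 0.75 × 36 / 20 = 1.35 dB.
Output = -29 − 1.35 = -30.35 dBFS.

-30.35 dBFS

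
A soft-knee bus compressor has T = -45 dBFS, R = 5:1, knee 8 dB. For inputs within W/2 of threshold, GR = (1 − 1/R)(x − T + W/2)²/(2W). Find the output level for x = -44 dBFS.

x − T + W/2 = -44 − (-45) + 4 = 5.
GR = (1 − 1/5) × 5² / 16 = 0.8 × 25 / 16 = 1.25 dB.
Output = -44 − 1.25 = -45.25 dBFS.

-45.25 dBFS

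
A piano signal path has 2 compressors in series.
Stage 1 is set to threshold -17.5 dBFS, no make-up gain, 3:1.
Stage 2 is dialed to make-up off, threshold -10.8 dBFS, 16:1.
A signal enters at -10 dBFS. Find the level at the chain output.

Stage 1: -10 dBFS is 7.5 dB over -17.5 dBFS; at 3:1 that becomes 2.5 dB over, giving -15 dBFS.
Stage 2: -15 dBFS ≤ -10.8 dBFS, so stage 2 doesn't engage; output -15 dBFS.

-15 dBFS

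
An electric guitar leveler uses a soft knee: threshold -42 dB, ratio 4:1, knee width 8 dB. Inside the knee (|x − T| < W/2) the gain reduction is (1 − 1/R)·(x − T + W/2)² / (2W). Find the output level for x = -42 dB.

x − T + W/2 = -42 − (-42) + 4 = 4.
GR = (1 − 1/4) × 4² / 16 = 0.75 × 16 / 16 = 0.75 dB.
Output = -42 − 0.75 = -42.75 dB.

-42.75 dB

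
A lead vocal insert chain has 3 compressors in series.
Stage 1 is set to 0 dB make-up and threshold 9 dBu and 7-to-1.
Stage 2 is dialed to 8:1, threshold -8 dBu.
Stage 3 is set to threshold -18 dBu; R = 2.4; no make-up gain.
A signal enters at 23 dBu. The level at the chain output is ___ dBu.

Stage 1: overshoot 14 dB → 14/7 = 2 dB → 11 dBu.
Stage 2: 11 dBu is 19 dB over -8 dBu; at 8:1 that becomes 2.375 dB over, giving -5.625 dBu.
Stage 3: -5.625 dBu is 12.375 dB over -18 dBu; at 2.4:1 that becomes 5.15625 dB over, giving -12.84375 dBu.

-12.84375 dBu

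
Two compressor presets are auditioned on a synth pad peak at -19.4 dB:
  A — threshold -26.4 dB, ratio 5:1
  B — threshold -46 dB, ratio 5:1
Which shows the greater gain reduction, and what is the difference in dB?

B, by 15.68 dB

A: 7 dB over, compressed to 1.4 dB over, so 5.6 dB of GR.
B: 26.6 dB over, compressed to 5.32 dB over, so 21.28 dB of GR.
B reduces 15.68 dB more.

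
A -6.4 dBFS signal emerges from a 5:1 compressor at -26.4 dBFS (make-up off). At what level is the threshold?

-31.4 dBFS

Let T be the threshold. Output overshoot = (input overshoot)/R, so -26.4 − T = (-6.4 − T)/5.
5·(-26.4 − T) = -6.4 − T → 4·T = -132 − (-6.4) = -125.6.
T = -125.6/4 = -31.4 dBFS.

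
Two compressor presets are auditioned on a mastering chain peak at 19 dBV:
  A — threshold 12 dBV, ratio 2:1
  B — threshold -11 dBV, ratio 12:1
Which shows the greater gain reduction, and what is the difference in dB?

B, by 24 dB

A: overshoot 7 dB → output overshoot 3.5 dB → GR 3.5 dB.
B: overshoot 30 dB → output overshoot 2.5 dB → GR 27.5 dB.
B applies 24 dB more gain reduction.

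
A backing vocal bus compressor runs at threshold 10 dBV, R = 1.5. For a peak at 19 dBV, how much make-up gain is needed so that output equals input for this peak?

Without make-up, output = threshold + overshoot/1.5 = 10 + 6 = 16 dBV.
Gap to target: 3 dB.

3 dB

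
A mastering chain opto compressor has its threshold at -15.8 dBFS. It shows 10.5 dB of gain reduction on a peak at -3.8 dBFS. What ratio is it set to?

8:1

Input overshoot = -3.8 − (-15.8) = 12 dB.
Output overshoot = 12 − 10.5 = 1.5 dB.
Ratio = input overshoot / output overshoot = 12 / 1.5 = 8.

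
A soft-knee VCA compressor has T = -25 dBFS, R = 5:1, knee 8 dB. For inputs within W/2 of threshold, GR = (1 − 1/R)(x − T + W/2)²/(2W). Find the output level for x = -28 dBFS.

x − T + W/2 = -28 − (-25) + 4 = 1.
GR = (1 − 1/5) × 1² / 16 = 0.8 × 1 / 16 = 0.05 dB.
Output = -28 − 0.05 = -28.05 dBFS.

-28.05 dBFS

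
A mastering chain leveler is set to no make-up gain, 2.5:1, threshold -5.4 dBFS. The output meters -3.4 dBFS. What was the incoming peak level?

That's 2 dB above the -5.4 dBFS threshold.
Before 2.5:1 compression the overshoot was 2 × 2.5 = 5 dB, so input = -5.4 + 5 = -0.4 dBFS.

-0.4 dBFS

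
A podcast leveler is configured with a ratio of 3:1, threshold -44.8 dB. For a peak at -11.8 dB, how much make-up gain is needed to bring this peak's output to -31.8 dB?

2 dB

Overshoot 33 dB → 33/3 = 11 dB after compression, so the compressed level is -44.8 + 11 = -33.8 dB.
Make-up = target − compressed = -31.8 − (-33.8) = 2 dB.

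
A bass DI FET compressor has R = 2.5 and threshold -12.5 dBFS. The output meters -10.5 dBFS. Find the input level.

Post-compression overshoot = -10.5 − (-12.5) = 2 dB.
Before 2.5:1 compression the overshoot was 2 × 2.5 = 5 dB, so input = -12.5 + 5 = -7.5 dBFS.

-7.5 dBFS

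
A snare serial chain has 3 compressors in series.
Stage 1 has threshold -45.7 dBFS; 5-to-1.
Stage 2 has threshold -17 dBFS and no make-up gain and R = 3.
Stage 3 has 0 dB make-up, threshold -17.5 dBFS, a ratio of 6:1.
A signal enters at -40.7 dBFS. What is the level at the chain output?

Stage 1: 5 dB above -45.7 dBFS, reduced 5:1 to 1 dB above → -44.7 dBFS.
Stage 2: -44.7 dBFS is at or below the -17 dBFS threshold — no compression; output -44.7 dBFS.
Stage 3: below threshold (-44.7 ≤ -17.5); passes unchanged; output -44.7 dBFS.

-44.7 dBFS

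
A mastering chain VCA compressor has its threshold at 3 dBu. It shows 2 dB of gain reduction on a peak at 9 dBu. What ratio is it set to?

1.5:1

Input overshoot = 9 − 3 = 6 dB.
Output overshoot = 6 − 2 = 4 dB.
Ratio = input overshoot / output overshoot = 6 / 4 = 1.5.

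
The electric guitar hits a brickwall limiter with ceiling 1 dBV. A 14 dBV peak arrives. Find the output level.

1 dBV

At ∞:1, everything above 1 dBV is held at the ceiling.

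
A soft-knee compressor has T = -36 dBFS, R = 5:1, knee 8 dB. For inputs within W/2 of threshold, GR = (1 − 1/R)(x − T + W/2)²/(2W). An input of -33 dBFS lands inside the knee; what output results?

-35.45 dBFS

x − T + W/2 = -33 − (-36) + 4 = 7.
GR = (1 − 1/5) × 7² / 16 = 0.8 × 49 / 16 = 2.45 dB.
Output = -33 − 2.45 = -35.45 dBFS.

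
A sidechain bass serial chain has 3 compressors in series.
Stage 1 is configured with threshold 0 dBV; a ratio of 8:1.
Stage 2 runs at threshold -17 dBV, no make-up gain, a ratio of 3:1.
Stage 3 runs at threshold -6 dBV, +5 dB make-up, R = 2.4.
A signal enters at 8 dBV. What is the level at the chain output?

Stage 1: 8 dBV is 8 dB over 0 dBV; at 8:1 that becomes 1 dB over, giving 1 dBV.
Stage 2: 18 dB above -17 dBV, reduced 3:1 to 6 dB above → -11 dBV.
Stage 3: below threshold (-11 ≤ -6); passes unchanged; make-up brings it to -6 dBV.

-6 dBV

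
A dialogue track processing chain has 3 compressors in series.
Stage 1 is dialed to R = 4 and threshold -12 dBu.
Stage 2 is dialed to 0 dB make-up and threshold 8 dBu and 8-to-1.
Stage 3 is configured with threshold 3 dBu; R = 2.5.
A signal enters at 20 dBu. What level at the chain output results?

Stage 1: 32 dB above -12 dBu, reduced 4:1 to 8 dB above → -4 dBu.
Stage 2: -4 dBu is at or below the 8 dBu threshold — no compression; output -4 dBu.
Stage 3: -4 dBu is at or below the 3 dBu threshold — no compression; output -4 dBu.

-4 dBu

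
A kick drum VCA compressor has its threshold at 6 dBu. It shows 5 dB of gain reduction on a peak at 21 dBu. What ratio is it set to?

Input overshoot = 21 − 6 = 15 dB.
Output overshoot = 15 − 5 = 10 dB.
Ratio = input overshoot / output overshoot = 15 / 10 = 1.5.

1.5:1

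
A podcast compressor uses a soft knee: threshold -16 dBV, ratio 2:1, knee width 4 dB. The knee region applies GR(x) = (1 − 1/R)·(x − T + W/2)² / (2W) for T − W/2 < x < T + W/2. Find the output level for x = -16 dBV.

-16.25 dBV

x − T + W/2 = -16 − (-16) + 2 = 2.
GR = (1 − 1/2) × 2² / 8 = 0.5 × 4 / 8 = 0.25 dB.
Output = -16 − 0.25 = -16.25 dBV.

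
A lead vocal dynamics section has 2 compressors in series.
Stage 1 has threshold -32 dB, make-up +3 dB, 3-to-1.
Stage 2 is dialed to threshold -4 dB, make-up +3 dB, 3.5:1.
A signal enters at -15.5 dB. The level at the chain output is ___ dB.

Stage 1: 16.5 dB above -32 dB, reduced 3:1 to 5.5 dB above → -26.5 dB; +3 dB make-up → -23.5 dB.
Stage 2: -23.5 dB ≤ -4 dB, so stage 2 doesn't engage; make-up brings it to -20.5 dB.

-20.5 dB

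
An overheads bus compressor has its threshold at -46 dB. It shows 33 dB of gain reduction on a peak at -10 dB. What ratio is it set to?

Input overshoot = -10 − (-46) = 36 dB.
Output overshoot = 36 − 33 = 3 dB.
Ratio = input overshoot / output overshoot = 36 / 3 = 12.

12:1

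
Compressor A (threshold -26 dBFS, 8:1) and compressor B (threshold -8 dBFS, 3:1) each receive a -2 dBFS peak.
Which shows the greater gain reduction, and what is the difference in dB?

A, by 17 dB

A: overshoot 24 dB → output overshoot 3 dB → GR 21 dB.
B: overshoot 6 dB → output overshoot 2 dB → GR 4 dB.
Difference: 17 dB in favour of A.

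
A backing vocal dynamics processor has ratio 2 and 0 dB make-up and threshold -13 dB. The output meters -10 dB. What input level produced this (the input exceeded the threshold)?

Post-compression overshoot = -10 − (-13) = 3 dB.
Input overshoot = R × output overshoot = 6 dB → input = -13 + 6 = -7 dB.

-7 dB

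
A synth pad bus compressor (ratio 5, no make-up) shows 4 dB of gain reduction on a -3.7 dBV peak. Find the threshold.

Let T be the threshold. Output overshoot = (input overshoot)/R, so -7.7 − T = (-3.7 − T)/5.
5·(-7.7 − T) = -3.7 − T → 4·T = -38.5 − (-3.7) = -34.8.
T = -34.8/4 = -8.7 dBV.

-8.7 dBV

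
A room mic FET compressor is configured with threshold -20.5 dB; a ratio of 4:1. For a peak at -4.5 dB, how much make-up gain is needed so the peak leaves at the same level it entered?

12 dB

Overshoot 16 dB → 16/4 = 4 dB after compression, so the compressed level is -20.5 + 4 = -16.5 dB.
Make-up = target − compressed = -4.5 − (-16.5) = 12 dB.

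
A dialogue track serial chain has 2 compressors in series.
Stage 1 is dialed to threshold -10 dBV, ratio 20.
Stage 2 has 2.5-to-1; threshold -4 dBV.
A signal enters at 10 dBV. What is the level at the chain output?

-9 dBV

Stage 1: 10 dBV is 20 dB over -10 dBV; at 20:1 that becomes 1 dB over, giving -9 dBV.
Stage 2: -9 dBV ≤ -4 dBV, so stage 2 doesn't engage; output -9 dBV.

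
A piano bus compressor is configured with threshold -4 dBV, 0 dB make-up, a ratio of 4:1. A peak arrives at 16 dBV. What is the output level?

Overshoot: 16 − (-4) = 20 dB.
4:1 compression reduces that to 20/4 = 5 dB over.
So the level is -4 + 5 = 1 dBV.

1 dBV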